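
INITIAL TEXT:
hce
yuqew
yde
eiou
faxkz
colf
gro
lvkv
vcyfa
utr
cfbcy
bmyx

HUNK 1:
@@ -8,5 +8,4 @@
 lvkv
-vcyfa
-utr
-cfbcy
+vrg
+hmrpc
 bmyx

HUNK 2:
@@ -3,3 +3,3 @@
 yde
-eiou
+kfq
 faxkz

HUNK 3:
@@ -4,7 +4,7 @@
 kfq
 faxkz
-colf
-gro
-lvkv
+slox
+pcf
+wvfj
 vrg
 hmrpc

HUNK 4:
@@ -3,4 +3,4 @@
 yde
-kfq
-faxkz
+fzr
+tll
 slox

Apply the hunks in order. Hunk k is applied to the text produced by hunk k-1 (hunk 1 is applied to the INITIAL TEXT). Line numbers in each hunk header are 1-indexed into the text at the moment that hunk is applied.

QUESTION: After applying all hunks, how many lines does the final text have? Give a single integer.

Hunk 1: at line 8 remove [vcyfa,utr,cfbcy] add [vrg,hmrpc] -> 11 lines: hce yuqew yde eiou faxkz colf gro lvkv vrg hmrpc bmyx
Hunk 2: at line 3 remove [eiou] add [kfq] -> 11 lines: hce yuqew yde kfq faxkz colf gro lvkv vrg hmrpc bmyx
Hunk 3: at line 4 remove [colf,gro,lvkv] add [slox,pcf,wvfj] -> 11 lines: hce yuqew yde kfq faxkz slox pcf wvfj vrg hmrpc bmyx
Hunk 4: at line 3 remove [kfq,faxkz] add [fzr,tll] -> 11 lines: hce yuqew yde fzr tll slox pcf wvfj vrg hmrpc bmyx
Final line count: 11

Answer: 11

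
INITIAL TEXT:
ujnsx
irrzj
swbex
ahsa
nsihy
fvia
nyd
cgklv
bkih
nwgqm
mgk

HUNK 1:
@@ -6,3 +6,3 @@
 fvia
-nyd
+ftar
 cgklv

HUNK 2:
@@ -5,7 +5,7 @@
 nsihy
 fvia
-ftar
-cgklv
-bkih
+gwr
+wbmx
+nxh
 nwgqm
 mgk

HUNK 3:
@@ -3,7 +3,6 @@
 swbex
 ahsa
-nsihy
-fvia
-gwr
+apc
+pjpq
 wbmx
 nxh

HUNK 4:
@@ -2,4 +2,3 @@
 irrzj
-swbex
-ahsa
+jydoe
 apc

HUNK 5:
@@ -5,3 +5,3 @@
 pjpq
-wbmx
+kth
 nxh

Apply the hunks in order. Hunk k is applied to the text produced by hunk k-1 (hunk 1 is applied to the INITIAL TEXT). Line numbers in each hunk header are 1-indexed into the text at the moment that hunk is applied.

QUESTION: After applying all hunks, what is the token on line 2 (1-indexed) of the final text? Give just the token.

Answer: irrzj

Derivation:
Hunk 1: at line 6 remove [nyd] add [ftar] -> 11 lines: ujnsx irrzj swbex ahsa nsihy fvia ftar cgklv bkih nwgqm mgk
Hunk 2: at line 5 remove [ftar,cgklv,bkih] add [gwr,wbmx,nxh] -> 11 lines: ujnsx irrzj swbex ahsa nsihy fvia gwr wbmx nxh nwgqm mgk
Hunk 3: at line 3 remove [nsihy,fvia,gwr] add [apc,pjpq] -> 10 lines: ujnsx irrzj swbex ahsa apc pjpq wbmx nxh nwgqm mgk
Hunk 4: at line 2 remove [swbex,ahsa] add [jydoe] -> 9 lines: ujnsx irrzj jydoe apc pjpq wbmx nxh nwgqm mgk
Hunk 5: at line 5 remove [wbmx] add [kth] -> 9 lines: ujnsx irrzj jydoe apc pjpq kth nxh nwgqm mgk
Final line 2: irrzj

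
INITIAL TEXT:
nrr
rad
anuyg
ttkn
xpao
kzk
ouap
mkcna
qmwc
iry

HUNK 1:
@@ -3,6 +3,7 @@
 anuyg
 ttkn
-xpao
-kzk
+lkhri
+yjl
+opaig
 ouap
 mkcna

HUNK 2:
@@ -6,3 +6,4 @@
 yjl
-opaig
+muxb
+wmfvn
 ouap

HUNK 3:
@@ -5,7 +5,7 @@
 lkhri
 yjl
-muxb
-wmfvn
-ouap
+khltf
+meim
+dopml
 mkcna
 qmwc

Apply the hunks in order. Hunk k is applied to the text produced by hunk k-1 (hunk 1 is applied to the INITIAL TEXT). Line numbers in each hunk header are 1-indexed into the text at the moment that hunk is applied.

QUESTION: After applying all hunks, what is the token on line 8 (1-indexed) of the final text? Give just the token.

Answer: meim

Derivation:
Hunk 1: at line 3 remove [xpao,kzk] add [lkhri,yjl,opaig] -> 11 lines: nrr rad anuyg ttkn lkhri yjl opaig ouap mkcna qmwc iry
Hunk 2: at line 6 remove [opaig] add [muxb,wmfvn] -> 12 lines: nrr rad anuyg ttkn lkhri yjl muxb wmfvn ouap mkcna qmwc iry
Hunk 3: at line 5 remove [muxb,wmfvn,ouap] add [khltf,meim,dopml] -> 12 lines: nrr rad anuyg ttkn lkhri yjl khltf meim dopml mkcna qmwc iry
Final line 8: meim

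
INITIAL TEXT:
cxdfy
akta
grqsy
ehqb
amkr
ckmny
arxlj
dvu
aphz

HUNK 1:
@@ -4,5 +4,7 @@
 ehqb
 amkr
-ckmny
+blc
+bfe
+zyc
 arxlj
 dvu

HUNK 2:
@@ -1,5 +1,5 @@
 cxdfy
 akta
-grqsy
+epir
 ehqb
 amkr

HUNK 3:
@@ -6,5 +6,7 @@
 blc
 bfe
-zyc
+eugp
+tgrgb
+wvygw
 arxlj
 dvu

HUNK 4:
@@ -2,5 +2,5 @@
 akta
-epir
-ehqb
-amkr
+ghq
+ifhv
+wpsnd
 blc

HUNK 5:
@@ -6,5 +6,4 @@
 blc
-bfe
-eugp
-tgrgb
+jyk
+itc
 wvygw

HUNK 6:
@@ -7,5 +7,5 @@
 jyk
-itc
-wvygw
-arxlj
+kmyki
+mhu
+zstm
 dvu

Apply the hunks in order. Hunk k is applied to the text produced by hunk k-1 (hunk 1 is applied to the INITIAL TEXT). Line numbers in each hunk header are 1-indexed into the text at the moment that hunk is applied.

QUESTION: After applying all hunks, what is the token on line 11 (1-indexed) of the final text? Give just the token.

Answer: dvu

Derivation:
Hunk 1: at line 4 remove [ckmny] add [blc,bfe,zyc] -> 11 lines: cxdfy akta grqsy ehqb amkr blc bfe zyc arxlj dvu aphz
Hunk 2: at line 1 remove [grqsy] add [epir] -> 11 lines: cxdfy akta epir ehqb amkr blc bfe zyc arxlj dvu aphz
Hunk 3: at line 6 remove [zyc] add [eugp,tgrgb,wvygw] -> 13 lines: cxdfy akta epir ehqb amkr blc bfe eugp tgrgb wvygw arxlj dvu aphz
Hunk 4: at line 2 remove [epir,ehqb,amkr] add [ghq,ifhv,wpsnd] -> 13 lines: cxdfy akta ghq ifhv wpsnd blc bfe eugp tgrgb wvygw arxlj dvu aphz
Hunk 5: at line 6 remove [bfe,eugp,tgrgb] add [jyk,itc] -> 12 lines: cxdfy akta ghq ifhv wpsnd blc jyk itc wvygw arxlj dvu aphz
Hunk 6: at line 7 remove [itc,wvygw,arxlj] add [kmyki,mhu,zstm] -> 12 lines: cxdfy akta ghq ifhv wpsnd blc jyk kmyki mhu zstm dvu aphz
Final line 11: dvu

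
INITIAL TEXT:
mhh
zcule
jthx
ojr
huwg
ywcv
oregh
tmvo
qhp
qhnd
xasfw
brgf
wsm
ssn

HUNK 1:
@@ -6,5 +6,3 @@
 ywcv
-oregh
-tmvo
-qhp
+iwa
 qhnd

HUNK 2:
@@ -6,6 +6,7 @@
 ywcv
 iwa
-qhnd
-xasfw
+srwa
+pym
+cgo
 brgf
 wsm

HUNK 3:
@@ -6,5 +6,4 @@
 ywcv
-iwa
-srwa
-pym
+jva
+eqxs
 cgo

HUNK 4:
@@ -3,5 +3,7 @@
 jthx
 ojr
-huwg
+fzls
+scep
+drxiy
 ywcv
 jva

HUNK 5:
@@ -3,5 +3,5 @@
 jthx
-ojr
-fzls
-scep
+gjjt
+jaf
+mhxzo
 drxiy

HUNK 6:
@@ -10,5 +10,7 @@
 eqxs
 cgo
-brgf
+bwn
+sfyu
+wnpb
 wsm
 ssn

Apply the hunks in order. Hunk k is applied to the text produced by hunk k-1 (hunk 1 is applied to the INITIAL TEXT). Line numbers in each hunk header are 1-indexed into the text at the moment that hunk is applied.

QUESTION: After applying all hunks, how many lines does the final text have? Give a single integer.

Answer: 16

Derivation:
Hunk 1: at line 6 remove [oregh,tmvo,qhp] add [iwa] -> 12 lines: mhh zcule jthx ojr huwg ywcv iwa qhnd xasfw brgf wsm ssn
Hunk 2: at line 6 remove [qhnd,xasfw] add [srwa,pym,cgo] -> 13 lines: mhh zcule jthx ojr huwg ywcv iwa srwa pym cgo brgf wsm ssn
Hunk 3: at line 6 remove [iwa,srwa,pym] add [jva,eqxs] -> 12 lines: mhh zcule jthx ojr huwg ywcv jva eqxs cgo brgf wsm ssn
Hunk 4: at line 3 remove [huwg] add [fzls,scep,drxiy] -> 14 lines: mhh zcule jthx ojr fzls scep drxiy ywcv jva eqxs cgo brgf wsm ssn
Hunk 5: at line 3 remove [ojr,fzls,scep] add [gjjt,jaf,mhxzo] -> 14 lines: mhh zcule jthx gjjt jaf mhxzo drxiy ywcv jva eqxs cgo brgf wsm ssn
Hunk 6: at line 10 remove [brgf] add [bwn,sfyu,wnpb] -> 16 lines: mhh zcule jthx gjjt jaf mhxzo drxiy ywcv jva eqxs cgo bwn sfyu wnpb wsm ssn
Final line count: 16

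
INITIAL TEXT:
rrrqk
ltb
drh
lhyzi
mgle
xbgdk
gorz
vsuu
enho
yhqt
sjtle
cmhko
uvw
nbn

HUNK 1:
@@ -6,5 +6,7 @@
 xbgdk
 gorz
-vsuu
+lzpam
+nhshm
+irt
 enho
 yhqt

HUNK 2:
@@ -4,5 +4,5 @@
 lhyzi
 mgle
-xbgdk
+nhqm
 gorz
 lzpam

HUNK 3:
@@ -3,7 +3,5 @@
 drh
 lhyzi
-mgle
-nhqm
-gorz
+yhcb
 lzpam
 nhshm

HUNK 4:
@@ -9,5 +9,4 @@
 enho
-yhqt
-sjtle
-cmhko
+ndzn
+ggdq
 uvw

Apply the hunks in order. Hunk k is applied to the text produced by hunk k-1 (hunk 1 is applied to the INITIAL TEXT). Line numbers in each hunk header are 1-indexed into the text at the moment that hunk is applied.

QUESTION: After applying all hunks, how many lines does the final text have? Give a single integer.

Hunk 1: at line 6 remove [vsuu] add [lzpam,nhshm,irt] -> 16 lines: rrrqk ltb drh lhyzi mgle xbgdk gorz lzpam nhshm irt enho yhqt sjtle cmhko uvw nbn
Hunk 2: at line 4 remove [xbgdk] add [nhqm] -> 16 lines: rrrqk ltb drh lhyzi mgle nhqm gorz lzpam nhshm irt enho yhqt sjtle cmhko uvw nbn
Hunk 3: at line 3 remove [mgle,nhqm,gorz] add [yhcb] -> 14 lines: rrrqk ltb drh lhyzi yhcb lzpam nhshm irt enho yhqt sjtle cmhko uvw nbn
Hunk 4: at line 9 remove [yhqt,sjtle,cmhko] add [ndzn,ggdq] -> 13 lines: rrrqk ltb drh lhyzi yhcb lzpam nhshm irt enho ndzn ggdq uvw nbn
Final line count: 13

Answer: 13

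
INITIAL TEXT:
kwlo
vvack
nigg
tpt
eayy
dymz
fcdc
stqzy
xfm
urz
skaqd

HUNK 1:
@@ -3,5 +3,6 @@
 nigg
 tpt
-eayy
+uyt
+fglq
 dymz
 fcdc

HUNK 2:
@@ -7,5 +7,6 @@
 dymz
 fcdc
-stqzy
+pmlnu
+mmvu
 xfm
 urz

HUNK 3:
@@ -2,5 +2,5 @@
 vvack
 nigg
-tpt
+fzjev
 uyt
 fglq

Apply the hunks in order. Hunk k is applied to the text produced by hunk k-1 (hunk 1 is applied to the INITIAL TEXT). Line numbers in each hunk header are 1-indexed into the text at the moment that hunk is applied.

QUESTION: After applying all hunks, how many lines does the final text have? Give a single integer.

Answer: 13

Derivation:
Hunk 1: at line 3 remove [eayy] add [uyt,fglq] -> 12 lines: kwlo vvack nigg tpt uyt fglq dymz fcdc stqzy xfm urz skaqd
Hunk 2: at line 7 remove [stqzy] add [pmlnu,mmvu] -> 13 lines: kwlo vvack nigg tpt uyt fglq dymz fcdc pmlnu mmvu xfm urz skaqd
Hunk 3: at line 2 remove [tpt] add [fzjev] -> 13 lines: kwlo vvack nigg fzjev uyt fglq dymz fcdc pmlnu mmvu xfm urz skaqd
Final line count: 13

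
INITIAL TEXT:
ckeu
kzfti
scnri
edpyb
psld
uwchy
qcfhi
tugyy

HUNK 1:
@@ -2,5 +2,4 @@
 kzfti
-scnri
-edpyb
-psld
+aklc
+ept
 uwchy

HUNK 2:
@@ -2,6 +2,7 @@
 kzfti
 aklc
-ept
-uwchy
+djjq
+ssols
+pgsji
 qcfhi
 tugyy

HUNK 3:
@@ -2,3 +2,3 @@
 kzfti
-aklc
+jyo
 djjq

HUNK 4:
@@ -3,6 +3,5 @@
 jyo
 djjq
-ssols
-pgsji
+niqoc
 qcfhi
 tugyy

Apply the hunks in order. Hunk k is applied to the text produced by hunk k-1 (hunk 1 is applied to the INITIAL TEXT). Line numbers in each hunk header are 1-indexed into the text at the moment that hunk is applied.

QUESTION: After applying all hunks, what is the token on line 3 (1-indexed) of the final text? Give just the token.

Hunk 1: at line 2 remove [scnri,edpyb,psld] add [aklc,ept] -> 7 lines: ckeu kzfti aklc ept uwchy qcfhi tugyy
Hunk 2: at line 2 remove [ept,uwchy] add [djjq,ssols,pgsji] -> 8 lines: ckeu kzfti aklc djjq ssols pgsji qcfhi tugyy
Hunk 3: at line 2 remove [aklc] add [jyo] -> 8 lines: ckeu kzfti jyo djjq ssols pgsji qcfhi tugyy
Hunk 4: at line 3 remove [ssols,pgsji] add [niqoc] -> 7 lines: ckeu kzfti jyo djjq niqoc qcfhi tugyy
Final line 3: jyo

Answer: jyo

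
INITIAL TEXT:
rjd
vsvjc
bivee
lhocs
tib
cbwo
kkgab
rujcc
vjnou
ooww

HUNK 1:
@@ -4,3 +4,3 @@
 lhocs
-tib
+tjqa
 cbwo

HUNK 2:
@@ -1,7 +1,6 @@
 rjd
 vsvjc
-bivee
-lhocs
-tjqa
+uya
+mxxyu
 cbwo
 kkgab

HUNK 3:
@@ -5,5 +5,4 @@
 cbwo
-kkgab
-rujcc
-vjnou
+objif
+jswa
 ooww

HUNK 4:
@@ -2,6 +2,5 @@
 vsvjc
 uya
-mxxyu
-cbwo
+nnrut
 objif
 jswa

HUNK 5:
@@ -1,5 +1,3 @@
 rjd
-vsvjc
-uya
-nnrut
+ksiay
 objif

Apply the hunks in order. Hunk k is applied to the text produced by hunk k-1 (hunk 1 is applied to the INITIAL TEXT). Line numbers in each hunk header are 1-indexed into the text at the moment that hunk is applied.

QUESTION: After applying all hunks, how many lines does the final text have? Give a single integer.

Answer: 5

Derivation:
Hunk 1: at line 4 remove [tib] add [tjqa] -> 10 lines: rjd vsvjc bivee lhocs tjqa cbwo kkgab rujcc vjnou ooww
Hunk 2: at line 1 remove [bivee,lhocs,tjqa] add [uya,mxxyu] -> 9 lines: rjd vsvjc uya mxxyu cbwo kkgab rujcc vjnou ooww
Hunk 3: at line 5 remove [kkgab,rujcc,vjnou] add [objif,jswa] -> 8 lines: rjd vsvjc uya mxxyu cbwo objif jswa ooww
Hunk 4: at line 2 remove [mxxyu,cbwo] add [nnrut] -> 7 lines: rjd vsvjc uya nnrut objif jswa ooww
Hunk 5: at line 1 remove [vsvjc,uya,nnrut] add [ksiay] -> 5 lines: rjd ksiay objif jswa ooww
Final line count: 5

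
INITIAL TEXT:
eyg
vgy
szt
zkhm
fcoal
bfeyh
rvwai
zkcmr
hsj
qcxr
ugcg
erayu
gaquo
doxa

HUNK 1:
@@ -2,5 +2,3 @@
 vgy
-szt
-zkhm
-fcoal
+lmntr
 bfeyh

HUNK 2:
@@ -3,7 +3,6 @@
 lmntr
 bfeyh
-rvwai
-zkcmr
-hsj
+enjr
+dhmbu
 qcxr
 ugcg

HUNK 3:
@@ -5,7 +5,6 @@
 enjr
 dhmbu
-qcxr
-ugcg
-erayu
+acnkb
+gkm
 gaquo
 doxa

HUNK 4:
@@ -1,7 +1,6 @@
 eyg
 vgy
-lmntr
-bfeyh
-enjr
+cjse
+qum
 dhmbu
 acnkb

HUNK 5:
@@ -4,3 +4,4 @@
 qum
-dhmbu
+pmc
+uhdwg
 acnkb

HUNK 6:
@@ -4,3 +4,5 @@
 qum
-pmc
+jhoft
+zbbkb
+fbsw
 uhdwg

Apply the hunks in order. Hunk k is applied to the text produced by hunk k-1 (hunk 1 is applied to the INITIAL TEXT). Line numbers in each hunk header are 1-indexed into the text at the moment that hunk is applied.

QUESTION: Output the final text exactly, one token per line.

Answer: eyg
vgy
cjse
qum
jhoft
zbbkb
fbsw
uhdwg
acnkb
gkm
gaquo
doxa

Derivation:
Hunk 1: at line 2 remove [szt,zkhm,fcoal] add [lmntr] -> 12 lines: eyg vgy lmntr bfeyh rvwai zkcmr hsj qcxr ugcg erayu gaquo doxa
Hunk 2: at line 3 remove [rvwai,zkcmr,hsj] add [enjr,dhmbu] -> 11 lines: eyg vgy lmntr bfeyh enjr dhmbu qcxr ugcg erayu gaquo doxa
Hunk 3: at line 5 remove [qcxr,ugcg,erayu] add [acnkb,gkm] -> 10 lines: eyg vgy lmntr bfeyh enjr dhmbu acnkb gkm gaquo doxa
Hunk 4: at line 1 remove [lmntr,bfeyh,enjr] add [cjse,qum] -> 9 lines: eyg vgy cjse qum dhmbu acnkb gkm gaquo doxa
Hunk 5: at line 4 remove [dhmbu] add [pmc,uhdwg] -> 10 lines: eyg vgy cjse qum pmc uhdwg acnkb gkm gaquo doxa
Hunk 6: at line 4 remove [pmc] add [jhoft,zbbkb,fbsw] -> 12 lines: eyg vgy cjse qum jhoft zbbkb fbsw uhdwg acnkb gkm gaquo doxa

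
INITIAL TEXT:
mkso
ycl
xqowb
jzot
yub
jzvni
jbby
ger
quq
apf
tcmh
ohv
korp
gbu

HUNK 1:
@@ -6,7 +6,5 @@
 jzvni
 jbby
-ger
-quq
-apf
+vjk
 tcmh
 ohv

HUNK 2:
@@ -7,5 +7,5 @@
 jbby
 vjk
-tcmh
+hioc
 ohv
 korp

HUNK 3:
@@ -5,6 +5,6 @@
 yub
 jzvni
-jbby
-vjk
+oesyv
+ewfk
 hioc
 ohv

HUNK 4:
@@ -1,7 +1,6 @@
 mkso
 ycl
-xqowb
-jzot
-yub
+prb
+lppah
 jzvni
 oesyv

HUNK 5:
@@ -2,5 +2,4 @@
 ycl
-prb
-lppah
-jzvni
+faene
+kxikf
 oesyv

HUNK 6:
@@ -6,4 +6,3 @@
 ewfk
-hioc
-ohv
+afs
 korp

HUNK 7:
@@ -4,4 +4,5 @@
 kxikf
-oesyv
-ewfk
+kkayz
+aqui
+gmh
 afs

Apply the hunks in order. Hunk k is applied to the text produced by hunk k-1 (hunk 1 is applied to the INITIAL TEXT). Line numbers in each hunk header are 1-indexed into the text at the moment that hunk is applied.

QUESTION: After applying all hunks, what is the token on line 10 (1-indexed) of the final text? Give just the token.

Answer: gbu

Derivation:
Hunk 1: at line 6 remove [ger,quq,apf] add [vjk] -> 12 lines: mkso ycl xqowb jzot yub jzvni jbby vjk tcmh ohv korp gbu
Hunk 2: at line 7 remove [tcmh] add [hioc] -> 12 lines: mkso ycl xqowb jzot yub jzvni jbby vjk hioc ohv korp gbu
Hunk 3: at line 5 remove [jbby,vjk] add [oesyv,ewfk] -> 12 lines: mkso ycl xqowb jzot yub jzvni oesyv ewfk hioc ohv korp gbu
Hunk 4: at line 1 remove [xqowb,jzot,yub] add [prb,lppah] -> 11 lines: mkso ycl prb lppah jzvni oesyv ewfk hioc ohv korp gbu
Hunk 5: at line 2 remove [prb,lppah,jzvni] add [faene,kxikf] -> 10 lines: mkso ycl faene kxikf oesyv ewfk hioc ohv korp gbu
Hunk 6: at line 6 remove [hioc,ohv] add [afs] -> 9 lines: mkso ycl faene kxikf oesyv ewfk afs korp gbu
Hunk 7: at line 4 remove [oesyv,ewfk] add [kkayz,aqui,gmh] -> 10 lines: mkso ycl faene kxikf kkayz aqui gmh afs korp gbu
Final line 10: gbu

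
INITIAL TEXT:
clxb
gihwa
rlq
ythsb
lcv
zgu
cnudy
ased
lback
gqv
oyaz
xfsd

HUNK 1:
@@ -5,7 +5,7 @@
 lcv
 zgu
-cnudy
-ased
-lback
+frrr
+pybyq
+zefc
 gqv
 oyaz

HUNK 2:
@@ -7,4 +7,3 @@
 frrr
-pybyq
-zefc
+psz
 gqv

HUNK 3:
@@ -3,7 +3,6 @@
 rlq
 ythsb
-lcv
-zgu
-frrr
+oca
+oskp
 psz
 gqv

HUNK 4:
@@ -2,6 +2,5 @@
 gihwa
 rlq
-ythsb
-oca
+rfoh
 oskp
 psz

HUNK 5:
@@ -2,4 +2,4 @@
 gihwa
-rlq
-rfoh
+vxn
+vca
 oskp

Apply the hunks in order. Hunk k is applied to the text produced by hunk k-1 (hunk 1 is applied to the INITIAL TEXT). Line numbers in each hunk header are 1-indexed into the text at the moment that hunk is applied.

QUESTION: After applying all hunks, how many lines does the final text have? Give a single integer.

Answer: 9

Derivation:
Hunk 1: at line 5 remove [cnudy,ased,lback] add [frrr,pybyq,zefc] -> 12 lines: clxb gihwa rlq ythsb lcv zgu frrr pybyq zefc gqv oyaz xfsd
Hunk 2: at line 7 remove [pybyq,zefc] add [psz] -> 11 lines: clxb gihwa rlq ythsb lcv zgu frrr psz gqv oyaz xfsd
Hunk 3: at line 3 remove [lcv,zgu,frrr] add [oca,oskp] -> 10 lines: clxb gihwa rlq ythsb oca oskp psz gqv oyaz xfsd
Hunk 4: at line 2 remove [ythsb,oca] add [rfoh] -> 9 lines: clxb gihwa rlq rfoh oskp psz gqv oyaz xfsd
Hunk 5: at line 2 remove [rlq,rfoh] add [vxn,vca] -> 9 lines: clxb gihwa vxn vca oskp psz gqv oyaz xfsd
Final line count: 9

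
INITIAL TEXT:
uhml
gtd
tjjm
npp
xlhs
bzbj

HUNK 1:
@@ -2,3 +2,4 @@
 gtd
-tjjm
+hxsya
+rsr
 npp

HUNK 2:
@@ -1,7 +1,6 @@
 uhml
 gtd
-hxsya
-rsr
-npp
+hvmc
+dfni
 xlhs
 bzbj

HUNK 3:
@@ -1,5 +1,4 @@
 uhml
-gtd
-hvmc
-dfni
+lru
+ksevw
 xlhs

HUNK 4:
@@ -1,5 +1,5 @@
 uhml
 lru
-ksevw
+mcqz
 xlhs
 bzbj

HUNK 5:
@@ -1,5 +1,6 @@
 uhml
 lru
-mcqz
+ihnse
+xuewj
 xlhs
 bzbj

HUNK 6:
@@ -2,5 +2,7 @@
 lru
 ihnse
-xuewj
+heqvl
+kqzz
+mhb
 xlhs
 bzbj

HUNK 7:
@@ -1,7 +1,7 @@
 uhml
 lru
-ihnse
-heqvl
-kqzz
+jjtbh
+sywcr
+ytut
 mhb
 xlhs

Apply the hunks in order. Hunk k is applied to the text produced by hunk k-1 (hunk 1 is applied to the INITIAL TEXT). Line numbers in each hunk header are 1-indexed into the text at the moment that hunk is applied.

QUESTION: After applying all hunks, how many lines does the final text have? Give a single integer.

Answer: 8

Derivation:
Hunk 1: at line 2 remove [tjjm] add [hxsya,rsr] -> 7 lines: uhml gtd hxsya rsr npp xlhs bzbj
Hunk 2: at line 1 remove [hxsya,rsr,npp] add [hvmc,dfni] -> 6 lines: uhml gtd hvmc dfni xlhs bzbj
Hunk 3: at line 1 remove [gtd,hvmc,dfni] add [lru,ksevw] -> 5 lines: uhml lru ksevw xlhs bzbj
Hunk 4: at line 1 remove [ksevw] add [mcqz] -> 5 lines: uhml lru mcqz xlhs bzbj
Hunk 5: at line 1 remove [mcqz] add [ihnse,xuewj] -> 6 lines: uhml lru ihnse xuewj xlhs bzbj
Hunk 6: at line 2 remove [xuewj] add [heqvl,kqzz,mhb] -> 8 lines: uhml lru ihnse heqvl kqzz mhb xlhs bzbj
Hunk 7: at line 1 remove [ihnse,heqvl,kqzz] add [jjtbh,sywcr,ytut] -> 8 lines: uhml lru jjtbh sywcr ytut mhb xlhs bzbj
Final line count: 8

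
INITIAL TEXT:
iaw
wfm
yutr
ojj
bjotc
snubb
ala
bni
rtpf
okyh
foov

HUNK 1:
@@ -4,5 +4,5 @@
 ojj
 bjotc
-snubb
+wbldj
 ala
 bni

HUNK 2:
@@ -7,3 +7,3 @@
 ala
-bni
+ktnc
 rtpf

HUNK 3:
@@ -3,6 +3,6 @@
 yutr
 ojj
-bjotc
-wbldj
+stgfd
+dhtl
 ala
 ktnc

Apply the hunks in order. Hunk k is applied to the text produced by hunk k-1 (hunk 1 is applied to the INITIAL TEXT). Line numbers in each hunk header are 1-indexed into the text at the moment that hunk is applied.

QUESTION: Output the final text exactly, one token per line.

Hunk 1: at line 4 remove [snubb] add [wbldj] -> 11 lines: iaw wfm yutr ojj bjotc wbldj ala bni rtpf okyh foov
Hunk 2: at line 7 remove [bni] add [ktnc] -> 11 lines: iaw wfm yutr ojj bjotc wbldj ala ktnc rtpf okyh foov
Hunk 3: at line 3 remove [bjotc,wbldj] add [stgfd,dhtl] -> 11 lines: iaw wfm yutr ojj stgfd dhtl ala ktnc rtpf okyh foov

Answer: iaw
wfm
yutr
ojj
stgfd
dhtl
ala
ktnc
rtpf
okyh
foov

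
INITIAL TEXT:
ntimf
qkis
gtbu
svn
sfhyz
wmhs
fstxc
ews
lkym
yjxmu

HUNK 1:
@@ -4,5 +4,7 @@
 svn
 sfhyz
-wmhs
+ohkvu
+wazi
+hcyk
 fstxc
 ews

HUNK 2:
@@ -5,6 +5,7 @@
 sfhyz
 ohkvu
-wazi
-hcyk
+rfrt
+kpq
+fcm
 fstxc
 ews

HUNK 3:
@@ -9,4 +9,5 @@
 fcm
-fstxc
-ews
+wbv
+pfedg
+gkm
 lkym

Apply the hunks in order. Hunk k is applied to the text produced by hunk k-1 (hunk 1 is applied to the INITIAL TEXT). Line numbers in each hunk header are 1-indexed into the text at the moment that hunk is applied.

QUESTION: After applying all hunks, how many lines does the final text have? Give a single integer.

Hunk 1: at line 4 remove [wmhs] add [ohkvu,wazi,hcyk] -> 12 lines: ntimf qkis gtbu svn sfhyz ohkvu wazi hcyk fstxc ews lkym yjxmu
Hunk 2: at line 5 remove [wazi,hcyk] add [rfrt,kpq,fcm] -> 13 lines: ntimf qkis gtbu svn sfhyz ohkvu rfrt kpq fcm fstxc ews lkym yjxmu
Hunk 3: at line 9 remove [fstxc,ews] add [wbv,pfedg,gkm] -> 14 lines: ntimf qkis gtbu svn sfhyz ohkvu rfrt kpq fcm wbv pfedg gkm lkym yjxmu
Final line count: 14

Answer: 14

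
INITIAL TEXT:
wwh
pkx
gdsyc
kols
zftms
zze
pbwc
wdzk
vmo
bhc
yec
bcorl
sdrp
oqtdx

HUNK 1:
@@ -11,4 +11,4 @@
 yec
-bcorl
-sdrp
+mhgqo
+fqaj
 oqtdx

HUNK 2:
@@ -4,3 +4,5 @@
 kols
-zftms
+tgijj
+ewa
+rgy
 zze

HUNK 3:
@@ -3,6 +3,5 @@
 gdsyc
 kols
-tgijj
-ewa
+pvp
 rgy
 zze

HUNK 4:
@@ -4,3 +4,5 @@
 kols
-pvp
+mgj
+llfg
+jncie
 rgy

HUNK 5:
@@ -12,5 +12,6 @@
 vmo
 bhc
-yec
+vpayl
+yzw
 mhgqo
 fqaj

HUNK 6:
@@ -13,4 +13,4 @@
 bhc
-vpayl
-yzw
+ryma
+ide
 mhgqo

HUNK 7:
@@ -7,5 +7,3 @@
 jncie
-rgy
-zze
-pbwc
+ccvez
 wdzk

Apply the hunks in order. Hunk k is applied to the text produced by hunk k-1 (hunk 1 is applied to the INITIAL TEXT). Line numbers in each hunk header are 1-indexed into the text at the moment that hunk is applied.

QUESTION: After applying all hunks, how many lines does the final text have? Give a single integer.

Hunk 1: at line 11 remove [bcorl,sdrp] add [mhgqo,fqaj] -> 14 lines: wwh pkx gdsyc kols zftms zze pbwc wdzk vmo bhc yec mhgqo fqaj oqtdx
Hunk 2: at line 4 remove [zftms] add [tgijj,ewa,rgy] -> 16 lines: wwh pkx gdsyc kols tgijj ewa rgy zze pbwc wdzk vmo bhc yec mhgqo fqaj oqtdx
Hunk 3: at line 3 remove [tgijj,ewa] add [pvp] -> 15 lines: wwh pkx gdsyc kols pvp rgy zze pbwc wdzk vmo bhc yec mhgqo fqaj oqtdx
Hunk 4: at line 4 remove [pvp] add [mgj,llfg,jncie] -> 17 lines: wwh pkx gdsyc kols mgj llfg jncie rgy zze pbwc wdzk vmo bhc yec mhgqo fqaj oqtdx
Hunk 5: at line 12 remove [yec] add [vpayl,yzw] -> 18 lines: wwh pkx gdsyc kols mgj llfg jncie rgy zze pbwc wdzk vmo bhc vpayl yzw mhgqo fqaj oqtdx
Hunk 6: at line 13 remove [vpayl,yzw] add [ryma,ide] -> 18 lines: wwh pkx gdsyc kols mgj llfg jncie rgy zze pbwc wdzk vmo bhc ryma ide mhgqo fqaj oqtdx
Hunk 7: at line 7 remove [rgy,zze,pbwc] add [ccvez] -> 16 lines: wwh pkx gdsyc kols mgj llfg jncie ccvez wdzk vmo bhc ryma ide mhgqo fqaj oqtdx
Final line count: 16

Answer: 16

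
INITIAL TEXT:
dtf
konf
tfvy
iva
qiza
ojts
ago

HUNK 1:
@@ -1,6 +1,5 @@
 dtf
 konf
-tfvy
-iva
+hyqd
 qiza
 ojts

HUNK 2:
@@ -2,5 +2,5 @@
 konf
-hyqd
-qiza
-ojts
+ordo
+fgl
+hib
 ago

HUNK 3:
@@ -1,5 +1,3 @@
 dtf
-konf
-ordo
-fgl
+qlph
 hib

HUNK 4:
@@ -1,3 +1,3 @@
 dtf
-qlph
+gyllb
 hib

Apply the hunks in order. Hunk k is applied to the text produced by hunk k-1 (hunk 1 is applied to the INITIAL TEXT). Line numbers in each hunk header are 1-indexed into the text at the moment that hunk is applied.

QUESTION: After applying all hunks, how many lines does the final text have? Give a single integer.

Hunk 1: at line 1 remove [tfvy,iva] add [hyqd] -> 6 lines: dtf konf hyqd qiza ojts ago
Hunk 2: at line 2 remove [hyqd,qiza,ojts] add [ordo,fgl,hib] -> 6 lines: dtf konf ordo fgl hib ago
Hunk 3: at line 1 remove [konf,ordo,fgl] add [qlph] -> 4 lines: dtf qlph hib ago
Hunk 4: at line 1 remove [qlph] add [gyllb] -> 4 lines: dtf gyllb hib ago
Final line count: 4

Answer: 4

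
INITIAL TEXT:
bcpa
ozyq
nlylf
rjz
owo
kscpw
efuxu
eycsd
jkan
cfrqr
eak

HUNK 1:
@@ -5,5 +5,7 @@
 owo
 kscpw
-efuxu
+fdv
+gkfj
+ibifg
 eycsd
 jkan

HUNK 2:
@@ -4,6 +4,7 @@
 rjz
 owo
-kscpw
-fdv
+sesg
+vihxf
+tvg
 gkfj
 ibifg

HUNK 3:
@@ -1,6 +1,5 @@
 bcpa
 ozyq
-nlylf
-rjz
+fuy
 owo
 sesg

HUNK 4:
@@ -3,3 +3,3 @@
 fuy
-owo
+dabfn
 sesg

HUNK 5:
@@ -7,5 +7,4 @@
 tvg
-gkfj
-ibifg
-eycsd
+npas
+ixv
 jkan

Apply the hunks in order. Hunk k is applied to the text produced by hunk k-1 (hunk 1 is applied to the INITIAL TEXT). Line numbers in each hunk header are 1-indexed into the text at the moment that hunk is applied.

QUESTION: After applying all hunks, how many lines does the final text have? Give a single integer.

Answer: 12

Derivation:
Hunk 1: at line 5 remove [efuxu] add [fdv,gkfj,ibifg] -> 13 lines: bcpa ozyq nlylf rjz owo kscpw fdv gkfj ibifg eycsd jkan cfrqr eak
Hunk 2: at line 4 remove [kscpw,fdv] add [sesg,vihxf,tvg] -> 14 lines: bcpa ozyq nlylf rjz owo sesg vihxf tvg gkfj ibifg eycsd jkan cfrqr eak
Hunk 3: at line 1 remove [nlylf,rjz] add [fuy] -> 13 lines: bcpa ozyq fuy owo sesg vihxf tvg gkfj ibifg eycsd jkan cfrqr eak
Hunk 4: at line 3 remove [owo] add [dabfn] -> 13 lines: bcpa ozyq fuy dabfn sesg vihxf tvg gkfj ibifg eycsd jkan cfrqr eak
Hunk 5: at line 7 remove [gkfj,ibifg,eycsd] add [npas,ixv] -> 12 lines: bcpa ozyq fuy dabfn sesg vihxf tvg npas ixv jkan cfrqr eak
Final line count: 12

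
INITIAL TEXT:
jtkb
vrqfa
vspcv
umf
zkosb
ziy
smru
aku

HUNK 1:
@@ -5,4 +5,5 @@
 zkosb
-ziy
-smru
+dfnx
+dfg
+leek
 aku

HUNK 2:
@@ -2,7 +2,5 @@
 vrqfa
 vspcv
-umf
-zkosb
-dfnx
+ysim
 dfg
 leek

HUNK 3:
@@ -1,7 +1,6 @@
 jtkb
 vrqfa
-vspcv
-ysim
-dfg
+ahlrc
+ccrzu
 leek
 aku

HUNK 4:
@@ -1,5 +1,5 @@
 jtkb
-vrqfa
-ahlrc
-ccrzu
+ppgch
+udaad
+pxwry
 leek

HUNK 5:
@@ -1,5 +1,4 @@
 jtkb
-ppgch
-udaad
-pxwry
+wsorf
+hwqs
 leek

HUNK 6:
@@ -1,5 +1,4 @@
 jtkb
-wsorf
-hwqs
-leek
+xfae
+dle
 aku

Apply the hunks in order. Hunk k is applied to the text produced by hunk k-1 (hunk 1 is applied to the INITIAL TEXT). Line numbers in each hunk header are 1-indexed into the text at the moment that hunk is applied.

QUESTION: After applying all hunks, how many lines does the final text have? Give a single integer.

Answer: 4

Derivation:
Hunk 1: at line 5 remove [ziy,smru] add [dfnx,dfg,leek] -> 9 lines: jtkb vrqfa vspcv umf zkosb dfnx dfg leek aku
Hunk 2: at line 2 remove [umf,zkosb,dfnx] add [ysim] -> 7 lines: jtkb vrqfa vspcv ysim dfg leek aku
Hunk 3: at line 1 remove [vspcv,ysim,dfg] add [ahlrc,ccrzu] -> 6 lines: jtkb vrqfa ahlrc ccrzu leek aku
Hunk 4: at line 1 remove [vrqfa,ahlrc,ccrzu] add [ppgch,udaad,pxwry] -> 6 lines: jtkb ppgch udaad pxwry leek aku
Hunk 5: at line 1 remove [ppgch,udaad,pxwry] add [wsorf,hwqs] -> 5 lines: jtkb wsorf hwqs leek aku
Hunk 6: at line 1 remove [wsorf,hwqs,leek] add [xfae,dle] -> 4 lines: jtkb xfae dle aku
Final line count: 4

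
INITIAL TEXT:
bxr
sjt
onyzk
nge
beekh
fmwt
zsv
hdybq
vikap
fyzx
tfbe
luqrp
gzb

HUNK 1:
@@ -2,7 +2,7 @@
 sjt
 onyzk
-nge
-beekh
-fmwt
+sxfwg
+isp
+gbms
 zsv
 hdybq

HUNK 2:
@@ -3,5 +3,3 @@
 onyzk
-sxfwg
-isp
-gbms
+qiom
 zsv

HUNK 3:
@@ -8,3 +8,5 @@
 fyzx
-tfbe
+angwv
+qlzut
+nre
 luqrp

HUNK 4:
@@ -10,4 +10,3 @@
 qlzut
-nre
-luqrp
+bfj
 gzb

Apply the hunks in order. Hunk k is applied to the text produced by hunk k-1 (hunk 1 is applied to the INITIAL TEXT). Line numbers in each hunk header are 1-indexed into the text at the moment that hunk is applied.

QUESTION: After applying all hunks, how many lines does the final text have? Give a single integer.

Hunk 1: at line 2 remove [nge,beekh,fmwt] add [sxfwg,isp,gbms] -> 13 lines: bxr sjt onyzk sxfwg isp gbms zsv hdybq vikap fyzx tfbe luqrp gzb
Hunk 2: at line 3 remove [sxfwg,isp,gbms] add [qiom] -> 11 lines: bxr sjt onyzk qiom zsv hdybq vikap fyzx tfbe luqrp gzb
Hunk 3: at line 8 remove [tfbe] add [angwv,qlzut,nre] -> 13 lines: bxr sjt onyzk qiom zsv hdybq vikap fyzx angwv qlzut nre luqrp gzb
Hunk 4: at line 10 remove [nre,luqrp] add [bfj] -> 12 lines: bxr sjt onyzk qiom zsv hdybq vikap fyzx angwv qlzut bfj gzb
Final line count: 12

Answer: 12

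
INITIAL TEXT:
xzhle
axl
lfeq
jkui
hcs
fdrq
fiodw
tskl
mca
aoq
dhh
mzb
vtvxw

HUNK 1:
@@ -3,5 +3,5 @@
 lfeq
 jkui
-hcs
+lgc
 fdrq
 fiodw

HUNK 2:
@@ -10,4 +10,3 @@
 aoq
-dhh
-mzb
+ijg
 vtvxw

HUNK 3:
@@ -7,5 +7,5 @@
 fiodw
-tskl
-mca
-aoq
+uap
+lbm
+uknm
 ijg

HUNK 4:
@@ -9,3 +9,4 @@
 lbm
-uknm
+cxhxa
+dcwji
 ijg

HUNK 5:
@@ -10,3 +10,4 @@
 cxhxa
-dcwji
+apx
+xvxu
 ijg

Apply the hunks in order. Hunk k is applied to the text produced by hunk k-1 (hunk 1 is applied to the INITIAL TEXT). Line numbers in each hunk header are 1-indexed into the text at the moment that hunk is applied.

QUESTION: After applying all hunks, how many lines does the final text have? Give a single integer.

Hunk 1: at line 3 remove [hcs] add [lgc] -> 13 lines: xzhle axl lfeq jkui lgc fdrq fiodw tskl mca aoq dhh mzb vtvxw
Hunk 2: at line 10 remove [dhh,mzb] add [ijg] -> 12 lines: xzhle axl lfeq jkui lgc fdrq fiodw tskl mca aoq ijg vtvxw
Hunk 3: at line 7 remove [tskl,mca,aoq] add [uap,lbm,uknm] -> 12 lines: xzhle axl lfeq jkui lgc fdrq fiodw uap lbm uknm ijg vtvxw
Hunk 4: at line 9 remove [uknm] add [cxhxa,dcwji] -> 13 lines: xzhle axl lfeq jkui lgc fdrq fiodw uap lbm cxhxa dcwji ijg vtvxw
Hunk 5: at line 10 remove [dcwji] add [apx,xvxu] -> 14 lines: xzhle axl lfeq jkui lgc fdrq fiodw uap lbm cxhxa apx xvxu ijg vtvxw
Final line count: 14

Answer: 14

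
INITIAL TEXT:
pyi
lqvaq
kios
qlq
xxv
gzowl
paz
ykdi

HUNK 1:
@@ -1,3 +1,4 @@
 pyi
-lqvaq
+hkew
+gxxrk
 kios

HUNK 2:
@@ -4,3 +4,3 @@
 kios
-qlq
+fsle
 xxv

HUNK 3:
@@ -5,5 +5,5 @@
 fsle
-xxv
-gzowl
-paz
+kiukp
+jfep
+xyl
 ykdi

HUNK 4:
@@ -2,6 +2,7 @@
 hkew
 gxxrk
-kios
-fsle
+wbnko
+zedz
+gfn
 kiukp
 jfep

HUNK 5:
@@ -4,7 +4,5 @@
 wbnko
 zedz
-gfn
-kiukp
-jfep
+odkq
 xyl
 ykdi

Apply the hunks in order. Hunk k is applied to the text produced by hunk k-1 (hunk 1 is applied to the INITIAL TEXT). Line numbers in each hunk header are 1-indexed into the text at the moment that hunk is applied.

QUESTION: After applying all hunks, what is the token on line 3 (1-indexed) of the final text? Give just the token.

Hunk 1: at line 1 remove [lqvaq] add [hkew,gxxrk] -> 9 lines: pyi hkew gxxrk kios qlq xxv gzowl paz ykdi
Hunk 2: at line 4 remove [qlq] add [fsle] -> 9 lines: pyi hkew gxxrk kios fsle xxv gzowl paz ykdi
Hunk 3: at line 5 remove [xxv,gzowl,paz] add [kiukp,jfep,xyl] -> 9 lines: pyi hkew gxxrk kios fsle kiukp jfep xyl ykdi
Hunk 4: at line 2 remove [kios,fsle] add [wbnko,zedz,gfn] -> 10 lines: pyi hkew gxxrk wbnko zedz gfn kiukp jfep xyl ykdi
Hunk 5: at line 4 remove [gfn,kiukp,jfep] add [odkq] -> 8 lines: pyi hkew gxxrk wbnko zedz odkq xyl ykdi
Final line 3: gxxrk

Answer: gxxrk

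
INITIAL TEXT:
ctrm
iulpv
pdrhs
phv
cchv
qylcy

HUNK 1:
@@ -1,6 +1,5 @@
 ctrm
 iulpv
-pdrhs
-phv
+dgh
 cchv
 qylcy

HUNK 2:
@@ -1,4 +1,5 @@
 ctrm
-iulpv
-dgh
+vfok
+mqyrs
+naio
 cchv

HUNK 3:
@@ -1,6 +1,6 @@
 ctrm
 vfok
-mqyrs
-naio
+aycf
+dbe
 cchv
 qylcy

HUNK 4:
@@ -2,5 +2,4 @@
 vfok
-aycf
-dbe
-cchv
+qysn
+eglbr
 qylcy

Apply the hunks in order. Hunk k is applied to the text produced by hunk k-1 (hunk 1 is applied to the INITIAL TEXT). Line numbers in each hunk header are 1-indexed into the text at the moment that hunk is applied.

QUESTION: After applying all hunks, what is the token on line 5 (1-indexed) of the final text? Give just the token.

Hunk 1: at line 1 remove [pdrhs,phv] add [dgh] -> 5 lines: ctrm iulpv dgh cchv qylcy
Hunk 2: at line 1 remove [iulpv,dgh] add [vfok,mqyrs,naio] -> 6 lines: ctrm vfok mqyrs naio cchv qylcy
Hunk 3: at line 1 remove [mqyrs,naio] add [aycf,dbe] -> 6 lines: ctrm vfok aycf dbe cchv qylcy
Hunk 4: at line 2 remove [aycf,dbe,cchv] add [qysn,eglbr] -> 5 lines: ctrm vfok qysn eglbr qylcy
Final line 5: qylcy

Answer: qylcy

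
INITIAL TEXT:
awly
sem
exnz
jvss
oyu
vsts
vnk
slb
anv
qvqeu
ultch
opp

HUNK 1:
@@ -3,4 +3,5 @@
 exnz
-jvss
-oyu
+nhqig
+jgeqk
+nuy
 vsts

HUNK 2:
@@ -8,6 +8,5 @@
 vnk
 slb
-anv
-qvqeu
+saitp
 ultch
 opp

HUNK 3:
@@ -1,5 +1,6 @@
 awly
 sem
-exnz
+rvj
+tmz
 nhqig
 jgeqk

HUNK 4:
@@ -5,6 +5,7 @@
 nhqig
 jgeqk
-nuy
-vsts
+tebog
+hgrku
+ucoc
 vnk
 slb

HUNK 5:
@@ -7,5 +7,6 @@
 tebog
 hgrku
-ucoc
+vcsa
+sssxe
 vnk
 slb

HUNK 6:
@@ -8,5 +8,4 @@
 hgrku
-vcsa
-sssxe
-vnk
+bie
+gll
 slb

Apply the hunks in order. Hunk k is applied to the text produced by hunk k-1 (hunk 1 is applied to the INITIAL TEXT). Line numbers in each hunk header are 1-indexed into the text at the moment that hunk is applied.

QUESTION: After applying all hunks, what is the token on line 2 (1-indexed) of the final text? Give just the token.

Answer: sem

Derivation:
Hunk 1: at line 3 remove [jvss,oyu] add [nhqig,jgeqk,nuy] -> 13 lines: awly sem exnz nhqig jgeqk nuy vsts vnk slb anv qvqeu ultch opp
Hunk 2: at line 8 remove [anv,qvqeu] add [saitp] -> 12 lines: awly sem exnz nhqig jgeqk nuy vsts vnk slb saitp ultch opp
Hunk 3: at line 1 remove [exnz] add [rvj,tmz] -> 13 lines: awly sem rvj tmz nhqig jgeqk nuy vsts vnk slb saitp ultch opp
Hunk 4: at line 5 remove [nuy,vsts] add [tebog,hgrku,ucoc] -> 14 lines: awly sem rvj tmz nhqig jgeqk tebog hgrku ucoc vnk slb saitp ultch opp
Hunk 5: at line 7 remove [ucoc] add [vcsa,sssxe] -> 15 lines: awly sem rvj tmz nhqig jgeqk tebog hgrku vcsa sssxe vnk slb saitp ultch opp
Hunk 6: at line 8 remove [vcsa,sssxe,vnk] add [bie,gll] -> 14 lines: awly sem rvj tmz nhqig jgeqk tebog hgrku bie gll slb saitp ultch opp
Final line 2: sem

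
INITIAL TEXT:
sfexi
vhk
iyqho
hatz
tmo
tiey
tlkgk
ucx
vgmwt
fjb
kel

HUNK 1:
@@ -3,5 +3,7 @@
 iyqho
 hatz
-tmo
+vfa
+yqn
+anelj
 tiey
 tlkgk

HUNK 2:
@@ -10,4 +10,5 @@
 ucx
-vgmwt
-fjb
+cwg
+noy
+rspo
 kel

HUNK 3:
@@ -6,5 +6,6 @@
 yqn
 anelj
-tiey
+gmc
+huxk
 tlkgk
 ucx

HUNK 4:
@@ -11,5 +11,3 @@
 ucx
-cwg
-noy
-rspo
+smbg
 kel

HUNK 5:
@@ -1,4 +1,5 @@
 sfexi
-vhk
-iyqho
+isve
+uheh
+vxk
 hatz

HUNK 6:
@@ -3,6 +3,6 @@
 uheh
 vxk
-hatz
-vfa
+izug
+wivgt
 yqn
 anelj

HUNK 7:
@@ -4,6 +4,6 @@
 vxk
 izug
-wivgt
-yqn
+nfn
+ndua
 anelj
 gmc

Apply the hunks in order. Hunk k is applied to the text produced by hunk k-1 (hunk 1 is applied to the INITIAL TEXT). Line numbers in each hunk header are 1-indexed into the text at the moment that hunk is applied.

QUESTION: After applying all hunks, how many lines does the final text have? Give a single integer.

Answer: 14

Derivation:
Hunk 1: at line 3 remove [tmo] add [vfa,yqn,anelj] -> 13 lines: sfexi vhk iyqho hatz vfa yqn anelj tiey tlkgk ucx vgmwt fjb kel
Hunk 2: at line 10 remove [vgmwt,fjb] add [cwg,noy,rspo] -> 14 lines: sfexi vhk iyqho hatz vfa yqn anelj tiey tlkgk ucx cwg noy rspo kel
Hunk 3: at line 6 remove [tiey] add [gmc,huxk] -> 15 lines: sfexi vhk iyqho hatz vfa yqn anelj gmc huxk tlkgk ucx cwg noy rspo kel
Hunk 4: at line 11 remove [cwg,noy,rspo] add [smbg] -> 13 lines: sfexi vhk iyqho hatz vfa yqn anelj gmc huxk tlkgk ucx smbg kel
Hunk 5: at line 1 remove [vhk,iyqho] add [isve,uheh,vxk] -> 14 lines: sfexi isve uheh vxk hatz vfa yqn anelj gmc huxk tlkgk ucx smbg kel
Hunk 6: at line 3 remove [hatz,vfa] add [izug,wivgt] -> 14 lines: sfexi isve uheh vxk izug wivgt yqn anelj gmc huxk tlkgk ucx smbg kel
Hunk 7: at line 4 remove [wivgt,yqn] add [nfn,ndua] -> 14 lines: sfexi isve uheh vxk izug nfn ndua anelj gmc huxk tlkgk ucx smbg kel
Final line count: 14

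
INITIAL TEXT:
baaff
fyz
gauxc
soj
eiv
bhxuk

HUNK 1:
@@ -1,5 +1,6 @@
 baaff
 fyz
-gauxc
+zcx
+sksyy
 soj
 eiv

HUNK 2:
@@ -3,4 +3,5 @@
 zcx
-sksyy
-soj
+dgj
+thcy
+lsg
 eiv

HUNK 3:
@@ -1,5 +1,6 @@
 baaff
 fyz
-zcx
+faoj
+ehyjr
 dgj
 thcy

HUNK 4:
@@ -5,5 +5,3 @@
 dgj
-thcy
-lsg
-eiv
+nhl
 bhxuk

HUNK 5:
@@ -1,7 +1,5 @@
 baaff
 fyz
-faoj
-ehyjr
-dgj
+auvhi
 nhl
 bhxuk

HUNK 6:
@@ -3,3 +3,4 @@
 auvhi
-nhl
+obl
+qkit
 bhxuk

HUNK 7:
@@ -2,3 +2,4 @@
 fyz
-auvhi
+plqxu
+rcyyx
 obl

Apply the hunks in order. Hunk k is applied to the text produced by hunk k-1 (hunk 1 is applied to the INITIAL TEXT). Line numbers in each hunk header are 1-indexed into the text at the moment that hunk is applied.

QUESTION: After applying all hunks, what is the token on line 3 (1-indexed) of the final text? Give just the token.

Hunk 1: at line 1 remove [gauxc] add [zcx,sksyy] -> 7 lines: baaff fyz zcx sksyy soj eiv bhxuk
Hunk 2: at line 3 remove [sksyy,soj] add [dgj,thcy,lsg] -> 8 lines: baaff fyz zcx dgj thcy lsg eiv bhxuk
Hunk 3: at line 1 remove [zcx] add [faoj,ehyjr] -> 9 lines: baaff fyz faoj ehyjr dgj thcy lsg eiv bhxuk
Hunk 4: at line 5 remove [thcy,lsg,eiv] add [nhl] -> 7 lines: baaff fyz faoj ehyjr dgj nhl bhxuk
Hunk 5: at line 1 remove [faoj,ehyjr,dgj] add [auvhi] -> 5 lines: baaff fyz auvhi nhl bhxuk
Hunk 6: at line 3 remove [nhl] add [obl,qkit] -> 6 lines: baaff fyz auvhi obl qkit bhxuk
Hunk 7: at line 2 remove [auvhi] add [plqxu,rcyyx] -> 7 lines: baaff fyz plqxu rcyyx obl qkit bhxuk
Final line 3: plqxu

Answer: plqxu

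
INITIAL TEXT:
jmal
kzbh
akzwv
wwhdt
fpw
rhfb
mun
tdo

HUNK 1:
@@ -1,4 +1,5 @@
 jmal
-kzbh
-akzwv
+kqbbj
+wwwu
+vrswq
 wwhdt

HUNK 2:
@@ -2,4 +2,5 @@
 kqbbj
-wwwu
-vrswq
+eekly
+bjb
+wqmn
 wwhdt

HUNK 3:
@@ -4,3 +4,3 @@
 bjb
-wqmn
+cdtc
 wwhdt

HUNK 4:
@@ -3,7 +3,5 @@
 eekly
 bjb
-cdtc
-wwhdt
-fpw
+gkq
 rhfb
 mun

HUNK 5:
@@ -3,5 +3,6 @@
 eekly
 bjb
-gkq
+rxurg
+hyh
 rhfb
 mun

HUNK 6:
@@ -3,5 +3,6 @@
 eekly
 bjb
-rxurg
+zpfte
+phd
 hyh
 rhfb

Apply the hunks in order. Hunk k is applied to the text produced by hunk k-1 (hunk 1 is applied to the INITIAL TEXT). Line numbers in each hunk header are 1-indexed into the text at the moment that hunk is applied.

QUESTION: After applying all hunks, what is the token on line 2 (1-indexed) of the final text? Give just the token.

Hunk 1: at line 1 remove [kzbh,akzwv] add [kqbbj,wwwu,vrswq] -> 9 lines: jmal kqbbj wwwu vrswq wwhdt fpw rhfb mun tdo
Hunk 2: at line 2 remove [wwwu,vrswq] add [eekly,bjb,wqmn] -> 10 lines: jmal kqbbj eekly bjb wqmn wwhdt fpw rhfb mun tdo
Hunk 3: at line 4 remove [wqmn] add [cdtc] -> 10 lines: jmal kqbbj eekly bjb cdtc wwhdt fpw rhfb mun tdo
Hunk 4: at line 3 remove [cdtc,wwhdt,fpw] add [gkq] -> 8 lines: jmal kqbbj eekly bjb gkq rhfb mun tdo
Hunk 5: at line 3 remove [gkq] add [rxurg,hyh] -> 9 lines: jmal kqbbj eekly bjb rxurg hyh rhfb mun tdo
Hunk 6: at line 3 remove [rxurg] add [zpfte,phd] -> 10 lines: jmal kqbbj eekly bjb zpfte phd hyh rhfb mun tdo
Final line 2: kqbbj

Answer: kqbbj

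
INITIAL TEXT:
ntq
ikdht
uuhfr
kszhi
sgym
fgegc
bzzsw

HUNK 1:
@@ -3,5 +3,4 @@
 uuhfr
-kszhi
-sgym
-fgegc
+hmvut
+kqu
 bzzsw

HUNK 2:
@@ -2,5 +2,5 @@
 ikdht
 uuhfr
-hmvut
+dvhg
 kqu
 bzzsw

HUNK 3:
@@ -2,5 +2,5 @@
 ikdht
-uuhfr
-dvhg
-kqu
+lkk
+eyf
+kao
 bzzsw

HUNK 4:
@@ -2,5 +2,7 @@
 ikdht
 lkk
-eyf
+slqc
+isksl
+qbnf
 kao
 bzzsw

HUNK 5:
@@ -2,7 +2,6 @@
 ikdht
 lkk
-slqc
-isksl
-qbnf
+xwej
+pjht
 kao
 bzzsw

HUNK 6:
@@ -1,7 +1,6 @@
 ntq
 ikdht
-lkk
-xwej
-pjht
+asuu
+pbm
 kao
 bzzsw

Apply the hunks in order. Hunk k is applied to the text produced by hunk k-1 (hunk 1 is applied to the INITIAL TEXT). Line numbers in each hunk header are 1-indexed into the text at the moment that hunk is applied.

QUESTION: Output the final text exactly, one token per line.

Hunk 1: at line 3 remove [kszhi,sgym,fgegc] add [hmvut,kqu] -> 6 lines: ntq ikdht uuhfr hmvut kqu bzzsw
Hunk 2: at line 2 remove [hmvut] add [dvhg] -> 6 lines: ntq ikdht uuhfr dvhg kqu bzzsw
Hunk 3: at line 2 remove [uuhfr,dvhg,kqu] add [lkk,eyf,kao] -> 6 lines: ntq ikdht lkk eyf kao bzzsw
Hunk 4: at line 2 remove [eyf] add [slqc,isksl,qbnf] -> 8 lines: ntq ikdht lkk slqc isksl qbnf kao bzzsw
Hunk 5: at line 2 remove [slqc,isksl,qbnf] add [xwej,pjht] -> 7 lines: ntq ikdht lkk xwej pjht kao bzzsw
Hunk 6: at line 1 remove [lkk,xwej,pjht] add [asuu,pbm] -> 6 lines: ntq ikdht asuu pbm kao bzzsw

Answer: ntq
ikdht
asuu
pbm
kao
bzzsw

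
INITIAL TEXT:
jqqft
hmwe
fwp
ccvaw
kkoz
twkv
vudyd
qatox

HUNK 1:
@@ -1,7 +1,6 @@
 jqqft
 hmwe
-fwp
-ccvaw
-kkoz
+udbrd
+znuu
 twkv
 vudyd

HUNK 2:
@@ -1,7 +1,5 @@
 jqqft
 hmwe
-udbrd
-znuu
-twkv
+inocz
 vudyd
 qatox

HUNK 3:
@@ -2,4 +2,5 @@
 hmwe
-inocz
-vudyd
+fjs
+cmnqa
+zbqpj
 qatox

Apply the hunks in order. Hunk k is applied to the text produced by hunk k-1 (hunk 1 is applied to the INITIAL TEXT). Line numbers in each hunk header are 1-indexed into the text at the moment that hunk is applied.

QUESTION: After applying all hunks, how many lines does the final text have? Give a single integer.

Hunk 1: at line 1 remove [fwp,ccvaw,kkoz] add [udbrd,znuu] -> 7 lines: jqqft hmwe udbrd znuu twkv vudyd qatox
Hunk 2: at line 1 remove [udbrd,znuu,twkv] add [inocz] -> 5 lines: jqqft hmwe inocz vudyd qatox
Hunk 3: at line 2 remove [inocz,vudyd] add [fjs,cmnqa,zbqpj] -> 6 lines: jqqft hmwe fjs cmnqa zbqpj qatox
Final line count: 6

Answer: 6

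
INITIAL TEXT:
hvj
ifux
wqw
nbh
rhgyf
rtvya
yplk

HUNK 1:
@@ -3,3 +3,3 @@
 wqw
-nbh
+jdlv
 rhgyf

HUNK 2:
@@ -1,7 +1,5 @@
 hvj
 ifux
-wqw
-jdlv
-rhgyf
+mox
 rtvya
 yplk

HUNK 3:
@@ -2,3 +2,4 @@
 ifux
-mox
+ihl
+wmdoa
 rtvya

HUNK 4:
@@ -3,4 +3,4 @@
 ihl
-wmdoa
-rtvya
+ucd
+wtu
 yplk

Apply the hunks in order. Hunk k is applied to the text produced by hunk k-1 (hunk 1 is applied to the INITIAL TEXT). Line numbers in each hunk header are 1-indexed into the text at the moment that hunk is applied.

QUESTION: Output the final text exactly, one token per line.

Answer: hvj
ifux
ihl
ucd
wtu
yplk

Derivation:
Hunk 1: at line 3 remove [nbh] add [jdlv] -> 7 lines: hvj ifux wqw jdlv rhgyf rtvya yplk
Hunk 2: at line 1 remove [wqw,jdlv,rhgyf] add [mox] -> 5 lines: hvj ifux mox rtvya yplk
Hunk 3: at line 2 remove [mox] add [ihl,wmdoa] -> 6 lines: hvj ifux ihl wmdoa rtvya yplk
Hunk 4: at line 3 remove [wmdoa,rtvya] add [ucd,wtu] -> 6 lines: hvj ifux ihl ucd wtu yplk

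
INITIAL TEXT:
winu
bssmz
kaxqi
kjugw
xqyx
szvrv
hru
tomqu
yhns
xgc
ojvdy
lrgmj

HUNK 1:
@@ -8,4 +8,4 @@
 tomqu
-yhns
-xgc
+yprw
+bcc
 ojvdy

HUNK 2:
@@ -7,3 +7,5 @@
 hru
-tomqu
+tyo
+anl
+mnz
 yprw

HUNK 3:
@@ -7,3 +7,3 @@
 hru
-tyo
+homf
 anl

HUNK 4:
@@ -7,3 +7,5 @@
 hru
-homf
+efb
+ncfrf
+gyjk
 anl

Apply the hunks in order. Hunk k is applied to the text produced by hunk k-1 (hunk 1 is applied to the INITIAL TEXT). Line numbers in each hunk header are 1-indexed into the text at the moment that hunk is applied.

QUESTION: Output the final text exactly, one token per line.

Answer: winu
bssmz
kaxqi
kjugw
xqyx
szvrv
hru
efb
ncfrf
gyjk
anl
mnz
yprw
bcc
ojvdy
lrgmj

Derivation:
Hunk 1: at line 8 remove [yhns,xgc] add [yprw,bcc] -> 12 lines: winu bssmz kaxqi kjugw xqyx szvrv hru tomqu yprw bcc ojvdy lrgmj
Hunk 2: at line 7 remove [tomqu] add [tyo,anl,mnz] -> 14 lines: winu bssmz kaxqi kjugw xqyx szvrv hru tyo anl mnz yprw bcc ojvdy lrgmj
Hunk 3: at line 7 remove [tyo] add [homf] -> 14 lines: winu bssmz kaxqi kjugw xqyx szvrv hru homf anl mnz yprw bcc ojvdy lrgmj
Hunk 4: at line 7 remove [homf] add [efb,ncfrf,gyjk] -> 16 lines: winu bssmz kaxqi kjugw xqyx szvrv hru efb ncfrf gyjk anl mnz yprw bcc ojvdy lrgmj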